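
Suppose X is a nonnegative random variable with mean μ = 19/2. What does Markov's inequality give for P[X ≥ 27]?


μ = E[X] = 19/2, a = 27.
Markov: P[X ≥ 27] ≤ μ/a = (19/2)/27 = 19/54.
Numerically: ≈ 0.35185.
(Since a = 27 > μ = 9.50000, the bound 19/54 is < 1 and informative.)

P[X ≥ 27] ≤ 19/54 ≈ 0.35185.


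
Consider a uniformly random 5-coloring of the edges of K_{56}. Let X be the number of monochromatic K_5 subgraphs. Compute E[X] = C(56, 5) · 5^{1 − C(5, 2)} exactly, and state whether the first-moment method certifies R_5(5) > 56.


E[X] = C(56, 5) · 5^{1 − 10} = 3819816 · 5^{−9} = 3819816/1953125.
As a reduced fraction: E[X] = 3819816/1953125 ≈ 1.9557458.
Is E[X] < 1? NO.
Since E[X] ≥ 1, the first-moment bound is inconclusive at n = 56; it does NOT by itself certify R_5(5) > 56.

E[X] = 3819816/1953125 ≈ 1.9557458; E[X] ≥ 1; first-moment method inconclusive here.


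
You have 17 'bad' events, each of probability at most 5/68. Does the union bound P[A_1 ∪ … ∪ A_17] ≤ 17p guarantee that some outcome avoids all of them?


Union bound: P[∪_{i=1}^{17} A_i] ≤ Σ_i P[A_i] ≤ 17·p = 17·(5/68) = 5/4.
Numerically: 5/4 ≈ 1.2500.
Is 5/4 < 1? NO.
Since the bound 5/4 is ≥ 1, the union bound is uninformative here; it does NOT by itself certify existence.

17·p = 5/4 ≈ 1.2500; existence NOT certified by the union bound.


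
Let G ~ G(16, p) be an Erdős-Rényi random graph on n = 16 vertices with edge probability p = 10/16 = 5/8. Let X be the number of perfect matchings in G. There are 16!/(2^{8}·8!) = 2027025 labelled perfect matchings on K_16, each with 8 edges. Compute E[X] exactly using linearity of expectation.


K_16 has 16!/(2^{8}·8!) = 2027025 labelled perfect matchings.
For each such perfect matching H, let X_H = 1 if all 8 edges of H are present in G. Then P[X_H = 1] = p^{8} = (5/8)^{8} = 390625/16777216.
Summing the indicators: E[X] = Σ_H E[X_H] = 2027025 · p^{8} = 2027025 · 390625/16777216 = 791806640625/16777216.
Numerically: E[X] ≈ 47195.

E[X] = 2027025 · (5/8)^{8} = 791806640625/16777216 ≈ 47195.


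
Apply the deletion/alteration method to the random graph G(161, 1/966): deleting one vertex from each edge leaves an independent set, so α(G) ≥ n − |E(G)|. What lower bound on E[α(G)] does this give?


E[|E(G)|] = C(161, 2)·p = 12880 · (1/966) = 40/3.
E[α(G)] ≥ n − E[|E(G)|] = 161 − 40/3 = 443/3.
Numerically: ≈ 147.667.
(This is only a lower bound; the true E[α(G)] may be larger.)

E[α(G)] ≥ 443/3 ≈ 147.667.


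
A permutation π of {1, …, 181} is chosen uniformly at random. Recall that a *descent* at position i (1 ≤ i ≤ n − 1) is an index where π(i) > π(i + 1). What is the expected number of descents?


Write X = Σ X_I over i = 1, …, 180, with X_I the indicator of one descent.
There are 180 indicators.
For each fixed i, the pair (π(i), π(i+1)) is a uniformly random ordered pair of distinct values from {1, …, 181}; by symmetry P[π(i) > π(i+1)] = 1/2.
By linearity: E[X] = 180 · (1/2) = (181 − 1) · (1/2) = 90 ≈ 90.000000.

E[X] = 90 = 90.000000.


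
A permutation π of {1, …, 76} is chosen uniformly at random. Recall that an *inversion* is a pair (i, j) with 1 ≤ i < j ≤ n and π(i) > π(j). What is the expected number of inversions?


Write X = Σ X_I over the C(76, 2) = 2850 pairs i < j, with X_I the indicator of one inversion.
There are 2850 indicators.
For each fixed pair i < j, the values π(i) and π(j) are two distinct elements of {1, …, 76} in uniformly random order; by symmetry P[π(i) > π(j)] = 1/2.
By linearity: E[X] = 2850 · (1/2) = C(76, 2) · (1/2) = 2850/2 = 1425 ≈ 1425.00000.

E[X] = 1425 = 1425.00000.


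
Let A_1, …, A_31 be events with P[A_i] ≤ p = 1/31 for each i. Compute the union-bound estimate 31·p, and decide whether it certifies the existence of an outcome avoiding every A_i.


Union bound: P[∪_{i=1}^{31} A_i] ≤ Σ_i P[A_i] ≤ 31·p = 31·(1/31) = 1.
Numerically: 1 ≈ 1.000.
Is 1 < 1? NO.
Since the bound 1 is ≥ 1, the union bound is uninformative here; it does NOT by itself certify existence.

31·p = 1 ≈ 1.000; existence NOT certified by the union bound.


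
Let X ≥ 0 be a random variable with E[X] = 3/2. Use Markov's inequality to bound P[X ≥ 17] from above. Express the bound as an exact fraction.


μ = E[X] = 3/2, a = 17.
Markov: P[X ≥ 17] ≤ μ/a = (3/2)/17 = 3/34.
Numerically: ≈ 0.0882.
(Since a = 17 > μ = 1.5000, the bound 3/34 is < 1 and informative.)

P[X ≥ 17] ≤ 3/34 ≈ 0.0882.


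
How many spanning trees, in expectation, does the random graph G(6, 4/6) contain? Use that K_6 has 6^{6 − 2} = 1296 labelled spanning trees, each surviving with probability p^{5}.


K_6 has 6^{6 − 2} = 1296 labelled spanning trees.
For each such spanning tree H, let X_H = 1 if all 5 edges of H are present in G. Then P[X_H = 1] = p^{5} = (2/3)^{5} = 32/243.
By linearity: E[X] = Σ_H E[X_H] = 1296 · p^{5} = 1296 · 32/243 = 512/3.
Numerically: E[X] ≈ 170.67.

E[X] = 1296 · (2/3)^{5} = 512/3 ≈ 170.67.


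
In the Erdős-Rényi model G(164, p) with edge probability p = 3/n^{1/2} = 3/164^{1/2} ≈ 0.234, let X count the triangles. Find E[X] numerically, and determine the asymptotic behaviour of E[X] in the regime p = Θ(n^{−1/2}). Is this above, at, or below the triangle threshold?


Number of potential triangles: C(164, 3) = 721764.
Each occurs with probability p³ ≈ (0.234)³ ≈ 1.28558e-02.
By linearity: E[X] = C(164, 3)·p³ ≈ 721764 · 1.28558e-02 ≈ 9278.830.
Since α = 1/2 < 1, p = c/n^{1/2} ≫ 1/n is above the triangle threshold p ~ 1/n. Asymptotically E[X] ~ (c³/6)·n^{3(1−α)} = (3³/6)·n^{1.5} → ∞; triangles are abundant w.h.p.

E[X] ≈ 9278.830; in regime p = Θ(1/n^{1/2}) E[X] diverges (above the triangle threshold p ~ 1/n).


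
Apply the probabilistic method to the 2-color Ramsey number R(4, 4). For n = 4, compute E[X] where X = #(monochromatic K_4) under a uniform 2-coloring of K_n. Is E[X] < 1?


E[X] = C(4, 4) · 2^{1 − 6} = 1 · 2^{−5} = 1/32.
As a reduced fraction: E[X] = 1/32 ≈ 0.031250.
Is E[X] < 1? YES.
Since E[X] < 1, there exists a 2-coloring of K_{4} with no monochromatic K_4; hence R(4, 4) > 4.

E[X] = 1/32 ≈ 0.031250; E[X] < 1, so R(4, 4) > 4.


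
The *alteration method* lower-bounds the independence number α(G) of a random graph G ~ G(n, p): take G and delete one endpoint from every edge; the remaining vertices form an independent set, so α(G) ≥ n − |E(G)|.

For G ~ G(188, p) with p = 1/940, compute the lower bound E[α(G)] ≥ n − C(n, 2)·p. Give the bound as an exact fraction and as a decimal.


E[|E(G)|] = C(188, 2)·p = 17578 · (1/940) = 187/10.
E[α(G)] ≥ n − E[|E(G)|] = 188 − 187/10 = 1693/10.
Numerically: ≈ 169.300000.
(This is only a lower bound; the true E[α(G)] may be larger.)

E[α(G)] ≥ 1693/10 ≈ 169.300000.


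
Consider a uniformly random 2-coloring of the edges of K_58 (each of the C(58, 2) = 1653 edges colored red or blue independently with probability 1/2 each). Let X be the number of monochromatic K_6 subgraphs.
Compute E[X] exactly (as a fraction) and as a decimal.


Let X = Σ_S X_S over the C(58, 6) = 40475358 subsets S of size 6, where X_S = 1 if the K_6 on S is monochromatic.
For a fixed S, the K_6 on S has C(6, 2) = 15 edges. P[all 15 edges red] = (1/2)^15, and likewise for blue, so P[monochromatic] = 2·(1/2)^15 = 2^{1 − 15} = 1/16384.
By linearity: E[X] = C(58, 6) · 2^{1 − 15} = 40475358 · 1/16384 = 20237679/8192.
Numerically: E[X] ≈ 2470.420.

E[X] = C(58,6)·2^(1−C(6,2)) = 20237679/8192 ≈ 2470.420.


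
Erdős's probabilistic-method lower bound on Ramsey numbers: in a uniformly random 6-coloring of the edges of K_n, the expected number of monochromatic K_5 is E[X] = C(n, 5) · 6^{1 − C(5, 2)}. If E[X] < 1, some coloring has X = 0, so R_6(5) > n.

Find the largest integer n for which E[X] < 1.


We need C(n, 5) · 6^{1 − 10} < 1, i.e. C(n, 5) < 6^{10 − 1} = 10077696.
Check values of n near the boundary:
  n = 64: C(64, 5) = 7624512; 7624512 < 10077696? YES
  n = 65: C(65, 5) = 8259888; 8259888 < 10077696? YES
  n = 66: C(66, 5) = 8936928; 8936928 < 10077696? YES
  n = 67: C(67, 5) = 9657648; 9657648 < 10077696? YES
  n = 68: C(68, 5) = 10424128; 10424128 < 10077696? NO
  n = 69: C(69, 5) = 11238513; 11238513 < 10077696? NO
  n = 70: C(70, 5) = 12103014; 12103014 < 10077696? NO
The largest n with C(n, 5) < 10077696 is n = 67 (where E[X] = 67067/69984 ≈ 0.958319). Hence R_6(5) > 67, i.e. R_6(5) ≥ 68.

Largest n = 67; hence R_6(5) > 67.


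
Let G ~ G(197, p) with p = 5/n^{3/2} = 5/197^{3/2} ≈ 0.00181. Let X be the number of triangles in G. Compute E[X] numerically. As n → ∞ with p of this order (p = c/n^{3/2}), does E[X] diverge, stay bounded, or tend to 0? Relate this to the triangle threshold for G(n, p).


Number of potential triangles: C(197, 3) = 1254890.
Each occurs with probability p³ ≈ (0.00181)³ ≈ 5.91306e-09.
By linearity: E[X] = C(197, 3)·p³ ≈ 1254890 · 5.91306e-09 ≈ 0.007.
Since α = 3/2 > 1, p = c/n^{3/2} = o(1/n) is below the triangle threshold p ~ 1/n. Asymptotically E[X] ~ (c³/6)·n^{3(1−α)} = (5³/6)·n^{-1.5} → 0, so by Markov's inequality G has no triangles w.h.p.

E[X] ≈ 0.007; in regime p = Θ(1/n^{3/2}) E[X] tends to 0 (below the triangle threshold p ~ 1/n).


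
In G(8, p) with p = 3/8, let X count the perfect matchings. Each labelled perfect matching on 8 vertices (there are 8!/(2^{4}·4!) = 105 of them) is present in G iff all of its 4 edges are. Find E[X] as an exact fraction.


K_8 has 8!/(2^{4}·4!) = 105 labelled perfect matchings.
For each such perfect matching H, let X_H = 1 if all 4 edges of H are present in G. Then P[X_H = 1] = p^{4} = (3/8)^{4} = 81/4096.
By linearity: E[X] = Σ_H E[X_H] = 105 · p^{4} = 105 · 81/4096 = 8505/4096.
Numerically: E[X] ≈ 2.076.

E[X] = 105 · (3/8)^{4} = 8505/4096 ≈ 2.076.


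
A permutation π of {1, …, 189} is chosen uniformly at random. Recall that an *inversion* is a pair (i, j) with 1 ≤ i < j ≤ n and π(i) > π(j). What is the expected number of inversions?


Write X = Σ X_I over the C(189, 2) = 17766 pairs i < j, with X_I the indicator of one inversion.
There are 17766 indicators.
For each fixed pair i < j, the values π(i) and π(j) are two distinct elements of {1, …, 189} in uniformly random order; by symmetry P[π(i) > π(j)] = 1/2.
By linearity: E[X] = 17766 · (1/2) = C(189, 2) · (1/2) = 17766/2 = 8883 ≈ 8883.000000.

E[X] = 8883 = 8883.000000.


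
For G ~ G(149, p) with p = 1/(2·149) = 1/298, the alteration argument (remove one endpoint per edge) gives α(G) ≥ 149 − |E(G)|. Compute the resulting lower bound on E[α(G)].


E[|E(G)|] = C(149, 2)·p = 11026 · (1/298) = 37.
E[α(G)] ≥ n − E[|E(G)|] = 149 − 37 = 112.
Numerically: ≈ 112.0000.
(This is only a lower bound; the true E[α(G)] may be larger.)

E[α(G)] ≥ 112 ≈ 112.0000.


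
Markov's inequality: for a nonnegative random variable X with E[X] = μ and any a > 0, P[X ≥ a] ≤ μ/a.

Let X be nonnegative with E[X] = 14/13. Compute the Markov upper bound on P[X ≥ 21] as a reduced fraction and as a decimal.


μ = E[X] = 14/13, a = 21.
Markov: P[X ≥ 21] ≤ μ/a = (14/13)/21 = 2/39.
Numerically: ≈ 0.05128.
(Since a = 21 > μ = 1.07692, the bound 2/39 is < 1 and informative.)

P[X ≥ 21] ≤ 2/39 ≈ 0.05128.


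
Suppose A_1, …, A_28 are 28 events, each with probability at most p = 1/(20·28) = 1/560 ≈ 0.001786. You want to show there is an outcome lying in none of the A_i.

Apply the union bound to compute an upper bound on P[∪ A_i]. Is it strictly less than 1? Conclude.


Union bound: P[∪_{i=1}^{28} A_i] ≤ Σ_i P[A_i] ≤ 28·p = 28·(1/560) = 1/20.
Numerically: 1/20 ≈ 0.050000.
Is 1/20 < 1? YES.
Since P[∪ A_i] ≤ 1/20 < 1, the complement has P[∩ A_i^c] ≥ 1 − 1/20 = 19/20 > 0, so some outcome avoids every A_i.

28·p = 1/20 ≈ 0.050000; existence CERTIFIED by the union bound.


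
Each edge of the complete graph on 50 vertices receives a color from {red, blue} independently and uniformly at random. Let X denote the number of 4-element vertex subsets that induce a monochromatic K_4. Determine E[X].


Let X = Σ_S X_S over the C(50, 4) = 230300 subsets S of size 4, where X_S = 1 if the K_4 on S is monochromatic.
For a fixed S, the K_4 on S has C(4, 2) = 6 edges. P[all 6 edges red] = (1/2)^6, and likewise for blue, so P[monochromatic] = 2·(1/2)^6 = 2^{1 − 6} = 1/32.
By linearity of expectation: E[X] = C(50, 4) · 2^{1 − 6} = 230300 · 1/32 = 57575/8.
Numerically: E[X] ≈ 7196.875000.

E[X] = C(50,4)·2^(1−C(4,2)) = 57575/8 ≈ 7196.875000.


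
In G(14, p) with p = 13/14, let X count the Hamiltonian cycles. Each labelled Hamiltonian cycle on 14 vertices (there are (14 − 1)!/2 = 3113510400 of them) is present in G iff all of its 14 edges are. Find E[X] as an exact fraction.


K_14 has (14 − 1)!/2 = 3113510400 labelled Hamiltonian cycles.
For each such Hamiltonian cycle H, let X_H = 1 if all 14 edges of H are present in G. Then P[X_H = 1] = p^{14} = (13/14)^{14} = 3937376385699289/11112006825558016.
By linearity: E[X] = Σ_H E[X_H] = 3113510400 · p^{14} = 3113510400 · 3937376385699289/11112006825558016 = 3420497300666614836525/3100448333024.
Numerically: E[X] ≈ 1.1e+09.

E[X] = 3113510400 · (13/14)^{14} = 3420497300666614836525/3100448333024 ≈ 1.1e+09.


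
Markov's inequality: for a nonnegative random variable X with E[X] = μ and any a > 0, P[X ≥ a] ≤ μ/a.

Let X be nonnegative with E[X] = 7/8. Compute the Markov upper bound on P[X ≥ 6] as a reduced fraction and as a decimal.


μ = E[X] = 7/8, a = 6.
Markov: P[X ≥ 6] ≤ μ/a = (7/8)/6 = 7/48.
Numerically: ≈ 0.14583.
(Since a = 6 > μ = 0.87500, the bound 7/48 is < 1 and informative.)

P[X ≥ 6] ≤ 7/48 ≈ 0.14583.


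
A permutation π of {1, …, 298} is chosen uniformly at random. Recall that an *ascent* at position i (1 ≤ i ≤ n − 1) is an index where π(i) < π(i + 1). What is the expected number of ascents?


Write X = Σ X_I over i = 1, …, 297, with X_I the indicator of one ascent.
There are 297 indicators.
For each fixed i, the pair (π(i), π(i+1)) is a uniformly random ordered pair of distinct values from {1, …, 298}; by symmetry P[π(i) < π(i+1)] = 1/2.
By linearity: E[X] = 297 · (1/2) = (298 − 1) · (1/2) = 297/2 ≈ 148.5000.

E[X] = 297/2 = 148.5000.


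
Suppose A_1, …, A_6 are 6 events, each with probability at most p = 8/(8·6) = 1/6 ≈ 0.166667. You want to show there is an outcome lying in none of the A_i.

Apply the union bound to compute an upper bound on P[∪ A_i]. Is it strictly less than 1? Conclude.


Union bound: P[∪_{i=1}^{6} A_i] ≤ Σ_i P[A_i] ≤ 6·p = 6·(1/6) = 1.
Numerically: 1 ≈ 1.000000.
Is 1 < 1? NO.
Since the bound 1 is ≥ 1, the union bound is uninformative here; it does NOT by itself certify existence.

6·p = 1 ≈ 1.000000; existence NOT certified by the union bound.


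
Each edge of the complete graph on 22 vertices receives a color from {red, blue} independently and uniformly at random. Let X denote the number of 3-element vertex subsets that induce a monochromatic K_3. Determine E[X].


Let X = Σ_S X_S over the C(22, 3) = 1540 subsets S of size 3, where X_S = 1 if the K_3 on S is monochromatic.
For a fixed S, the K_3 on S has C(3, 2) = 3 edges. P[all 3 edges red] = (1/2)^3, and likewise for blue, so P[monochromatic] = 2·(1/2)^3 = 2^{1 − 3} = 1/4.
By linearity of expectation: E[X] = C(22, 3) · 2^{1 − 3} = 1540 · 1/4 = 385.
Numerically: E[X] ≈ 385.000.

E[X] = C(22,3)·2^(1−C(3,2)) = 385 ≈ 385.000.


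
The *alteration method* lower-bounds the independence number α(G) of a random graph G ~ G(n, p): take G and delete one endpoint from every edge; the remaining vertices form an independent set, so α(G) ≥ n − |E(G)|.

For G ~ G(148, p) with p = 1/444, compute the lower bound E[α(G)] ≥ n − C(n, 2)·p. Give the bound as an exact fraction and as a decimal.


E[|E(G)|] = C(148, 2)·p = 10878 · (1/444) = 49/2.
E[α(G)] ≥ n − E[|E(G)|] = 148 − 49/2 = 247/2.
Numerically: ≈ 123.500000.
(This is only a lower bound; the true E[α(G)] may be larger.)

E[α(G)] ≥ 247/2 ≈ 123.500000.


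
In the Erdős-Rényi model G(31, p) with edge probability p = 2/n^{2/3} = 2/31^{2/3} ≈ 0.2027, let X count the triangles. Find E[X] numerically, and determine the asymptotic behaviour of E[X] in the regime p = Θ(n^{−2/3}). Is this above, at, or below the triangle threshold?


Number of potential triangles: C(31, 3) = 4495.
Each occurs with probability p³ ≈ (0.2027)³ ≈ 8.324662e-03.
By linearity: E[X] = C(31, 3)·p³ ≈ 4495 · 8.324662e-03 ≈ 37.4194.
Since α = 2/3 < 1, p = c/n^{2/3} ≫ 1/n is above the triangle threshold p ~ 1/n. Asymptotically E[X] ~ (c³/6)·n^{3(1−α)} = (2³/6)·n^{1} → ∞; triangles are abundant w.h.p.

E[X] ≈ 37.4194; in regime p = Θ(1/n^{2/3}) E[X] diverges (above the triangle threshold p ~ 1/n).


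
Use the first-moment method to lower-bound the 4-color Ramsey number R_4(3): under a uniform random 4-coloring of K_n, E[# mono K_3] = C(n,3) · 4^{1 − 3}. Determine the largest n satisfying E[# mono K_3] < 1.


We need C(n, 3) · 4^{1 − 3} < 1, i.e. C(n, 3) < 4^{3 − 1} = 16.
Check values of n near the boundary:
  n = 3: C(3, 3) = 1; 1 < 16? YES
  n = 4: C(4, 3) = 4; 4 < 16? YES
  n = 5: C(5, 3) = 10; 10 < 16? YES
  n = 6: C(6, 3) = 20; 20 < 16? NO
  n = 7: C(7, 3) = 35; 35 < 16? NO
The largest n with C(n, 3) < 16 is n = 5 (where E[X] = 5/8 ≈ 0.6250). Hence R_4(3) > 5, i.e. R_4(3) ≥ 6.

Largest n = 5; hence R_4(3) > 5.


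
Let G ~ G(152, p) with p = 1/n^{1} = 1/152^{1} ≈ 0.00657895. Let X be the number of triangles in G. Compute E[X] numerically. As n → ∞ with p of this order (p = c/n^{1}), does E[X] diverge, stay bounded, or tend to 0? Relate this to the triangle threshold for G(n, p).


Number of potential triangles: C(152, 3) = 573800.
Each occurs with probability p³ ≈ (0.00657895)³ ≈ 2.84753608e-07.
By linearity: E[X] = C(152, 3)·p³ ≈ 573800 · 2.84753608e-07 ≈ 0.163392.
Here α = 1, so p = 1/n is exactly at the triangle threshold p ~ 1/n. Asymptotically E[X] → c³/6 = 1³/6 = 1/6 ≈ 0.166667, a bounded constant. In this regime the triangle count is asymptotically Poisson(c³/6).

E[X] ≈ 0.163392; in regime p = Θ(1/n^{1}) E[X] stays bounded (at the triangle threshold p ~ 1/n).


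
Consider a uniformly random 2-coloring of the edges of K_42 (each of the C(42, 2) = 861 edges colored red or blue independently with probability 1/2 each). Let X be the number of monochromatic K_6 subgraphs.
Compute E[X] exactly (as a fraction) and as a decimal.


Let X = Σ_S X_S over the C(42, 6) = 5245786 subsets S of size 6, where X_S = 1 if the K_6 on S is monochromatic.
For a fixed S, the K_6 on S has C(6, 2) = 15 edges. P[all 15 edges red] = (1/2)^15, and likewise for blue, so P[monochromatic] = 2·(1/2)^15 = 2^{1 − 15} = 1/16384.
By linearity of expectation: E[X] = C(42, 6) · 2^{1 − 15} = 5245786 · 1/16384 = 2622893/8192.
Numerically: E[X] ≈ 320.177.

E[X] = C(42,6)·2^(1−C(6,2)) = 2622893/8192 ≈ 320.177.


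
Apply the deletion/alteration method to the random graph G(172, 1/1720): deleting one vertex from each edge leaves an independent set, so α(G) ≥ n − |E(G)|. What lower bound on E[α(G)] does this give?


E[|E(G)|] = C(172, 2)·p = 14706 · (1/1720) = 171/20.
E[α(G)] ≥ n − E[|E(G)|] = 172 − 171/20 = 3269/20.
Numerically: ≈ 163.4500.
(This is only a lower bound; the true E[α(G)] may be larger.)

E[α(G)] ≥ 3269/20 ≈ 163.4500.


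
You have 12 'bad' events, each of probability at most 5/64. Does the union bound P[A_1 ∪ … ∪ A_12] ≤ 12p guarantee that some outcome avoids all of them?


Union bound: P[∪_{i=1}^{12} A_i] ≤ Σ_i P[A_i] ≤ 12·p = 12·(5/64) = 15/16.
Numerically: 15/16 ≈ 0.937500.
Is 15/16 < 1? YES.
Since P[∪ A_i] ≤ 15/16 < 1, the complement has P[∩ A_i^c] ≥ 1 − 15/16 = 1/16 > 0, so some outcome avoids every A_i.

12·p = 15/16 ≈ 0.937500; existence CERTIFIED by the union bound.


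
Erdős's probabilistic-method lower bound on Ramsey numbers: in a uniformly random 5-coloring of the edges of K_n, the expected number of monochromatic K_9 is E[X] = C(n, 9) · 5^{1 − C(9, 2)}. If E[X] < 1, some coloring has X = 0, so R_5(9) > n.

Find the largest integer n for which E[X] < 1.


We need C(n, 9) · 5^{1 − 36} < 1, i.e. C(n, 9) < 5^{36 − 1} = 2910383045673370361328125.
Check values of n near the boundary:
  n = 2167: C(2167, 9) = 2855899084841489792706810; 2855899084841489792706810 < 2910383045673370361328125? YES
  n = 2168: C(2168, 9) = 2867804175977929537095120; 2867804175977929537095120 < 2910383045673370361328125? YES
  n = 2169: C(2169, 9) = 2879753360044504243499683; 2879753360044504243499683 < 2910383045673370361328125? YES
  n = 2170: C(2170, 9) = 2891746779868845075610510; 2891746779868845075610510 < 2910383045673370361328125? YES
  n = 2171: C(2171, 9) = 2903784578674959601827205; 2903784578674959601827205 < 2910383045673370361328125? YES
  n = 2172: C(2172, 9) = 2915866900084148060642020; 2915866900084148060642020 < 2910383045673370361328125? NO
  n = 2173: C(2173, 9) = 2927993888115921319674265; 2927993888115921319674265 < 2910383045673370361328125? NO
The largest n with C(n, 9) < 2910383045673370361328125 is n = 2171 (where E[X] = 580756915734991920365441/582076609134674072265625 ≈ 0.997733). Hence R_5(9) > 2171, i.e. R_5(9) ≥ 2172.

Largest n = 2171; hence R_5(9) > 2171.


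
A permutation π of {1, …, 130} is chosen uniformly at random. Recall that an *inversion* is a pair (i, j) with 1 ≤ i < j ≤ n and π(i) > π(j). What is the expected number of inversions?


Write X = Σ X_I over the C(130, 2) = 8385 pairs i < j, with X_I the indicator of one inversion.
There are 8385 indicators.
For each fixed pair i < j, the values π(i) and π(j) are two distinct elements of {1, …, 130} in uniformly random order; by symmetry P[π(i) > π(j)] = 1/2.
By linearity: E[X] = 8385 · (1/2) = C(130, 2) · (1/2) = 8385/2 = 8385/2 ≈ 4192.500000.

E[X] = 8385/2 = 4192.500000.


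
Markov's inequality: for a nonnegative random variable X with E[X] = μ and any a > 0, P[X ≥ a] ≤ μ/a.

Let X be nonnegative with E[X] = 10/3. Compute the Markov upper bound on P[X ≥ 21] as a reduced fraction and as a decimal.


μ = E[X] = 10/3, a = 21.
Markov: P[X ≥ 21] ≤ μ/a = (10/3)/21 = 10/63.
Numerically: ≈ 0.15873.
(Since a = 21 > μ = 3.33333, the bound 10/63 is < 1 and informative.)

P[X ≥ 21] ≤ 10/63 ≈ 0.15873.


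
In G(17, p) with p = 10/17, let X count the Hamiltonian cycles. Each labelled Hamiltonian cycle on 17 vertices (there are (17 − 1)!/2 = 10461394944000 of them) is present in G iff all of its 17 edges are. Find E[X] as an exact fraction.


K_17 has (17 − 1)!/2 = 10461394944000 labelled Hamiltonian cycles.
For each such Hamiltonian cycle H, let X_H = 1 if all 17 edges of H are present in G. Then P[X_H = 1] = p^{17} = (10/17)^{17} = 100000000000000000/827240261886336764177.
Summing the indicators: E[X] = Σ_H E[X_H] = 10461394944000 · p^{17} = 10461394944000 · 100000000000000000/827240261886336764177 = 1046139494400000000000000000000/827240261886336764177.
Numerically: E[X] ≈ 1.26e+09.

E[X] = 10461394944000 · (10/17)^{17} = 1046139494400000000000000000000/827240261886336764177 ≈ 1.26e+09.


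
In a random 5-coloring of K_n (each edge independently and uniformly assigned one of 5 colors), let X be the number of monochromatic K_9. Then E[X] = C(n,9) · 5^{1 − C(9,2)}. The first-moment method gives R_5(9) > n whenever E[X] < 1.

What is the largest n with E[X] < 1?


We need C(n, 9) · 5^{1 − 36} < 1, i.e. C(n, 9) < 5^{36 − 1} = 2910383045673370361328125.
Check values of n near the boundary:
  n = 2169: C(2169, 9) = 2879753360044504243499683; 2879753360044504243499683 < 2910383045673370361328125? YES
  n = 2170: C(2170, 9) = 2891746779868845075610510; 2891746779868845075610510 < 2910383045673370361328125? YES
  n = 2171: C(2171, 9) = 2903784578674959601827205; 2903784578674959601827205 < 2910383045673370361328125? YES
  n = 2172: C(2172, 9) = 2915866900084148060642020; 2915866900084148060642020 < 2910383045673370361328125? NO
The largest n with C(n, 9) < 2910383045673370361328125 is n = 2171 (where E[X] = 580756915734991920365441/582076609134674072265625 ≈ 0.9977). Hence R_5(9) > 2171, i.e. R_5(9) ≥ 2172.

Largest n = 2171; hence R_5(9) > 2171.


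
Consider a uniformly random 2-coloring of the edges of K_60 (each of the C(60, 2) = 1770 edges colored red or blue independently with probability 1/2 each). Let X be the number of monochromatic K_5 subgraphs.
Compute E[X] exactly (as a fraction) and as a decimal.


Let X = Σ_S X_S over the C(60, 5) = 5461512 subsets S of size 5, where X_S = 1 if the K_5 on S is monochromatic.
For a fixed S, the K_5 on S has C(5, 2) = 10 edges. P[all 10 edges red] = (1/2)^10, and likewise for blue, so P[monochromatic] = 2·(1/2)^10 = 2^{1 − 10} = 1/512.
Summing: E[X] = C(60, 5) · 2^{1 − 10} = 5461512 · 1/512 = 682689/64.
Numerically: E[X] ≈ 10667.016.

E[X] = C(60,5)·2^(1−C(5,2)) = 682689/64 ≈ 10667.016.


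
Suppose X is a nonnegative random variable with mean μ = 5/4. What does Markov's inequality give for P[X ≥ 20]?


μ = E[X] = 5/4, a = 20.
Markov: P[X ≥ 20] ≤ μ/a = (5/4)/20 = 1/16.
Numerically: ≈ 0.062500.
(Since a = 20 > μ = 1.250000, the bound 1/16 is < 1 and informative.)

P[X ≥ 20] ≤ 1/16 ≈ 0.062500.


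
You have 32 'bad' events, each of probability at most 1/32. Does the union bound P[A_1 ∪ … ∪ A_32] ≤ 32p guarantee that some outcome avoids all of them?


Union bound: P[∪_{i=1}^{32} A_i] ≤ Σ_i P[A_i] ≤ 32·p = 32·(1/32) = 1.
Numerically: 1 ≈ 1.000.
Is 1 < 1? NO.
Since the bound 1 is ≥ 1, the union bound is uninformative here; it does NOT by itself certify existence.

32·p = 1 ≈ 1.000; existence NOT certified by the union bound.


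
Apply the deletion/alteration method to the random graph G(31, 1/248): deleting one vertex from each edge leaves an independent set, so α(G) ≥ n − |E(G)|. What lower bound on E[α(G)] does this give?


E[|E(G)|] = C(31, 2)·p = 465 · (1/248) = 15/8.
E[α(G)] ≥ n − E[|E(G)|] = 31 − 15/8 = 233/8.
Numerically: ≈ 29.1250.
(This is only a lower bound; the true E[α(G)] may be larger.)

E[α(G)] ≥ 233/8 ≈ 29.1250.


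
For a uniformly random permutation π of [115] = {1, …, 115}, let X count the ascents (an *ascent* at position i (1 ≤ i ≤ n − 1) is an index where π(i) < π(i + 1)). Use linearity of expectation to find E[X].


Write X = Σ X_I over i = 1, …, 114, with X_I the indicator of one ascent.
There are 114 indicators.
For each fixed i, the pair (π(i), π(i+1)) is a uniformly random ordered pair of distinct values from {1, …, 115}; by symmetry P[π(i) < π(i+1)] = 1/2.
By linearity: E[X] = 114 · (1/2) = (115 − 1) · (1/2) = 57 ≈ 57.0000.

E[X] = 57 = 57.0000.


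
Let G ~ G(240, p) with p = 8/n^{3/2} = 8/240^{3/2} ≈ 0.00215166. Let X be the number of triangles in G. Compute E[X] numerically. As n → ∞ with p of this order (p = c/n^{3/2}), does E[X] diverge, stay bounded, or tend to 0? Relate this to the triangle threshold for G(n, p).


Number of potential triangles: C(240, 3) = 2275280.
Each occurs with probability p³ ≈ (0.00215166)³ ≈ 9.96137692e-09.
By linearity: E[X] = C(240, 3)·p³ ≈ 2275280 · 9.96137692e-09 ≈ 0.022665.
Since α = 3/2 > 1, p = c/n^{3/2} = o(1/n) is below the triangle threshold p ~ 1/n. Asymptotically E[X] ~ (c³/6)·n^{3(1−α)} = (8³/6)·n^{-1.5} → 0, so by Markov's inequality G has no triangles w.h.p.

E[X] ≈ 0.022665; in regime p = Θ(1/n^{3/2}) E[X] tends to 0 (below the triangle threshold p ~ 1/n).


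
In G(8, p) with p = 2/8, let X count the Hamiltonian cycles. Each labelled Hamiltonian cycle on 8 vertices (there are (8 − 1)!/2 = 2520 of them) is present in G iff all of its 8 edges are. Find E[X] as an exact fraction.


K_8 has (8 − 1)!/2 = 2520 labelled Hamiltonian cycles.
For each such Hamiltonian cycle H, let X_H = 1 if all 8 edges of H are present in G. Then P[X_H = 1] = p^{8} = (1/4)^{8} = 1/65536.
By linearity: E[X] = Σ_H E[X_H] = 2520 · p^{8} = 2520 · 1/65536 = 315/8192.
Numerically: E[X] ≈ 0.0385.

E[X] = 2520 · (1/4)^{8} = 315/8192 ≈ 0.0385.


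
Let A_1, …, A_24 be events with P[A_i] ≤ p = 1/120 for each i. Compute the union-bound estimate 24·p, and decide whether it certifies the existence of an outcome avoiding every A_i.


Union bound: P[∪_{i=1}^{24} A_i] ≤ Σ_i P[A_i] ≤ 24·p = 24·(1/120) = 1/5.
Numerically: 1/5 ≈ 0.200000.
Is 1/5 < 1? YES.
Since P[∪ A_i] ≤ 1/5 < 1, the complement has P[∩ A_i^c] ≥ 1 − 1/5 = 4/5 > 0, so some outcome avoids every A_i.

24·p = 1/5 ≈ 0.200000; existence CERTIFIED by the union bound.


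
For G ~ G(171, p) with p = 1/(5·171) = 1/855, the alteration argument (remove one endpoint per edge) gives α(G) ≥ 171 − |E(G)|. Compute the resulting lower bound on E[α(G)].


E[|E(G)|] = C(171, 2)·p = 14535 · (1/855) = 17.
E[α(G)] ≥ n − E[|E(G)|] = 171 − 17 = 154.
Numerically: ≈ 154.00000.
(This is only a lower bound; the true E[α(G)] may be larger.)

E[α(G)] ≥ 154 ≈ 154.00000.


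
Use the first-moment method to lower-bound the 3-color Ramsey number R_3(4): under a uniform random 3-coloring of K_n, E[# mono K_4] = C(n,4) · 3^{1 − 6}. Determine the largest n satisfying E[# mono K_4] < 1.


We need C(n, 4) · 3^{1 − 6} < 1, i.e. C(n, 4) < 3^{6 − 1} = 243.
Check values of n near the boundary:
  n = 9: C(9, 4) = 126; 126 < 243? YES
  n = 10: C(10, 4) = 210; 210 < 243? YES
  n = 11: C(11, 4) = 330; 330 < 243? NO
  n = 12: C(12, 4) = 495; 495 < 243? NO
The largest n with C(n, 4) < 243 is n = 10 (where E[X] = 70/81 ≈ 0.86420). Hence R_3(4) > 10, i.e. R_3(4) ≥ 11.

Largest n = 10; hence R_3(4) > 10.


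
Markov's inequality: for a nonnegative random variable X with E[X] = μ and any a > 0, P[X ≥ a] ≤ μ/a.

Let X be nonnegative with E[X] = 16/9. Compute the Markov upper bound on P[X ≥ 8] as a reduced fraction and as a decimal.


μ = E[X] = 16/9, a = 8.
Markov: P[X ≥ 8] ≤ μ/a = (16/9)/8 = 2/9.
Numerically: ≈ 0.222.
(Since a = 8 > μ = 1.778, the bound 2/9 is < 1 and informative.)

P[X ≥ 8] ≤ 2/9 ≈ 0.222.


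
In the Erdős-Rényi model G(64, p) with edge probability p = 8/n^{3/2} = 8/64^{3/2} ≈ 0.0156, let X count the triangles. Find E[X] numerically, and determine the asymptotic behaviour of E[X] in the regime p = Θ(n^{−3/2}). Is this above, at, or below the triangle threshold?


Number of potential triangles: C(64, 3) = 41664.
Each occurs with probability p³ ≈ (0.0156)³ ≈ 3.81470e-06.
By linearity: E[X] = C(64, 3)·p³ ≈ 41664 · 3.81470e-06 ≈ 0.159.
Since α = 3/2 > 1, p = c/n^{3/2} = o(1/n) is below the triangle threshold p ~ 1/n. Asymptotically E[X] ~ (c³/6)·n^{3(1−α)} = (8³/6)·n^{-1.5} → 0, so by Markov's inequality G has no triangles w.h.p.

E[X] ≈ 0.159; in regime p = Θ(1/n^{3/2}) E[X] tends to 0 (below the triangle threshold p ~ 1/n).


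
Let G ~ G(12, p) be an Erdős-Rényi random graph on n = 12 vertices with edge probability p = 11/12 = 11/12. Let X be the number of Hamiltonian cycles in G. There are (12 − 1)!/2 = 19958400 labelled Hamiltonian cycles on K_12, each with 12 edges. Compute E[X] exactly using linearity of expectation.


K_12 has (12 − 1)!/2 = 19958400 labelled Hamiltonian cycles.
For each such Hamiltonian cycle H, let X_H = 1 if all 12 edges of H are present in G. Then P[X_H = 1] = p^{12} = (11/12)^{12} = 3138428376721/8916100448256.
By linearity of expectation: E[X] = Σ_H E[X_H] = 19958400 · p^{12} = 19958400 · 3138428376721/8916100448256 = 6041474625187925/859963392.
Numerically: E[X] ≈ 7.0253e+06.

E[X] = 19958400 · (11/12)^{12} = 6041474625187925/859963392 ≈ 7.0253e+06.


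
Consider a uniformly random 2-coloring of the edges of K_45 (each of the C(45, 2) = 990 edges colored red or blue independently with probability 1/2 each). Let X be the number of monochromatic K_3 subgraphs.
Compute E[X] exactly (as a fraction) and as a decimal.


Let X = Σ_S X_S over the C(45, 3) = 14190 subsets S of size 3, where X_S = 1 if the K_3 on S is monochromatic.
For a fixed S, the K_3 on S has C(3, 2) = 3 edges. P[all 3 edges red] = (1/2)^3, and likewise for blue, so P[monochromatic] = 2·(1/2)^3 = 2^{1 − 3} = 1/4.
Summing: E[X] = C(45, 3) · 2^{1 − 3} = 14190 · 1/4 = 7095/2.
Numerically: E[X] ≈ 3547.500.

E[X] = C(45,3)·2^(1−C(3,2)) = 7095/2 ≈ 3547.500.


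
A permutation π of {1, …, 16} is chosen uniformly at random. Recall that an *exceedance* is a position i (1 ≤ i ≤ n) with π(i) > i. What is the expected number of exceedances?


Write X = Σ_{i=1}^{16} X_i, where X_i = 1_{π(i) > i}.
For each fixed i, π(i) is uniform over {1, …, 16} (marginal of a uniform permutation), so P[π(i) > i] = (n − i)/n. Summing: Σ_{i=1}^{16} (n − i)/n = (0 + 1 + … + 15)/16 = 16(16 − 1)/(2·16) = (16 − 1)/2.
Hence E[X] = Σ_{i=1}^{16} (16 − i)/16 = 15/2 ≈ 7.500000.

E[X] = 15/2 = 7.500000.


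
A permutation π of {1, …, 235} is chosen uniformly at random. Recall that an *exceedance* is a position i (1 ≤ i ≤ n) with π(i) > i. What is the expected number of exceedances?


Write X = Σ_{i=1}^{235} X_i, where X_i = 1_{π(i) > i}.
For each fixed i, π(i) is uniform over {1, …, 235} (marginal of a uniform permutation), so P[π(i) > i] = (n − i)/n. Summing: Σ_{i=1}^{235} (n − i)/n = (0 + 1 + … + 234)/235 = 235(235 − 1)/(2·235) = (235 − 1)/2.
Hence E[X] = Σ_{i=1}^{235} (235 − i)/235 = 117 ≈ 117.00000.

E[X] = 117 = 117.00000.


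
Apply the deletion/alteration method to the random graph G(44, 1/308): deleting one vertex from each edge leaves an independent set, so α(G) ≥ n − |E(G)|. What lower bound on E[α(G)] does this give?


E[|E(G)|] = C(44, 2)·p = 946 · (1/308) = 43/14.
E[α(G)] ≥ n − E[|E(G)|] = 44 − 43/14 = 573/14.
Numerically: ≈ 40.9286.
(This is only a lower bound; the true E[α(G)] may be larger.)

E[α(G)] ≥ 573/14 ≈ 40.9286.


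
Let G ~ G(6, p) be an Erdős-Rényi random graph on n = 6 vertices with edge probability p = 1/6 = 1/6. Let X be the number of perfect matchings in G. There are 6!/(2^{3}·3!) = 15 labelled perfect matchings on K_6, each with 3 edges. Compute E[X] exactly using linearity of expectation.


K_6 has 6!/(2^{3}·3!) = 15 labelled perfect matchings.
For each such perfect matching H, let X_H = 1 if all 3 edges of H are present in G. Then P[X_H = 1] = p^{3} = (1/6)^{3} = 1/216.
Summing the indicators: E[X] = Σ_H E[X_H] = 15 · p^{3} = 15 · 1/216 = 5/72.
Numerically: E[X] ≈ 0.069444.

E[X] = 15 · (1/6)^{3} = 5/72 ≈ 0.069444.


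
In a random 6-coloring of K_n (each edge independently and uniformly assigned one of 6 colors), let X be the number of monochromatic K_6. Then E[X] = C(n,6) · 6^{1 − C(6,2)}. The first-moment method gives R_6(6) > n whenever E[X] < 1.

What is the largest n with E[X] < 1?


We need C(n, 6) · 6^{1 − 15} < 1, i.e. C(n, 6) < 6^{15 − 1} = 78364164096.
Check values of n near the boundary:
  n = 196: C(196, 6) = 72887293024; 72887293024 < 78364164096? YES
  n = 197: C(197, 6) = 75176946208; 75176946208 < 78364164096? YES
  n = 198: C(198, 6) = 77526225777; 77526225777 < 78364164096? YES
  n = 199: C(199, 6) = 79936367511; 79936367511 < 78364164096? NO
  n = 200: C(200, 6) = 82408626300; 82408626300 < 78364164096? NO
  n = 201: C(201, 6) = 84944276340; 84944276340 < 78364164096? NO
The largest n with C(n, 6) < 78364164096 is n = 198 (where E[X] = 25842075259/26121388032 ≈ 0.989). Hence R_6(6) > 198, i.e. R_6(6) ≥ 199.

Largest n = 198; hence R_6(6) > 198.


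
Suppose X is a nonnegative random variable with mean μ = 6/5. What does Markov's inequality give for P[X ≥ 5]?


μ = E[X] = 6/5, a = 5.
Markov: P[X ≥ 5] ≤ μ/a = (6/5)/5 = 6/25.
Numerically: ≈ 0.240.
(Since a = 5 > μ = 1.200, the bound 6/25 is < 1 and informative.)

P[X ≥ 5] ≤ 6/25 ≈ 0.240.


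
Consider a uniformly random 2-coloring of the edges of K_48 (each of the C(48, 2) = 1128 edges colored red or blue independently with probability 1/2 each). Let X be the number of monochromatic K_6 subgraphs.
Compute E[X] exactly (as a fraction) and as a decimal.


Let X = Σ_S X_S over the C(48, 6) = 12271512 subsets S of size 6, where X_S = 1 if the K_6 on S is monochromatic.
For a fixed S, the K_6 on S has C(6, 2) = 15 edges. P[all 15 edges red] = (1/2)^15, and likewise for blue, so P[monochromatic] = 2·(1/2)^15 = 2^{1 − 15} = 1/16384.
By linearity of expectation: E[X] = C(48, 6) · 2^{1 − 15} = 12271512 · 1/16384 = 1533939/2048.
Numerically: E[X] ≈ 748.99365.

E[X] = C(48,6)·2^(1−C(6,2)) = 1533939/2048 ≈ 748.99365.


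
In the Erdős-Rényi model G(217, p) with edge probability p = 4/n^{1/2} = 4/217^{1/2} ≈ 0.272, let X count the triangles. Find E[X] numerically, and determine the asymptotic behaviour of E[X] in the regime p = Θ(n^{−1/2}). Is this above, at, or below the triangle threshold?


Number of potential triangles: C(217, 3) = 1679580.
Each occurs with probability p³ ≈ (0.272)³ ≈ 2.00212e-02.
By linearity: E[X] = C(217, 3)·p³ ≈ 1679580 · 2.00212e-02 ≈ 33627.228.
Since α = 1/2 < 1, p = c/n^{1/2} ≫ 1/n is above the triangle threshold p ~ 1/n. Asymptotically E[X] ~ (c³/6)·n^{3(1−α)} = (4³/6)·n^{1.5} → ∞; triangles are abundant w.h.p.

E[X] ≈ 33627.228; in regime p = Θ(1/n^{1/2}) E[X] diverges (above the triangle threshold p ~ 1/n).


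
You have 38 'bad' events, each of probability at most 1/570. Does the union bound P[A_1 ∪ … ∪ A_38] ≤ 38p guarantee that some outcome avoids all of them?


Union bound: P[∪_{i=1}^{38} A_i] ≤ Σ_i P[A_i] ≤ 38·p = 38·(1/570) = 1/15.
Numerically: 1/15 ≈ 0.067.
Is 1/15 < 1? YES.
Since P[∪ A_i] ≤ 1/15 < 1, the complement has P[∩ A_i^c] ≥ 1 − 1/15 = 14/15 > 0, so some outcome avoids every A_i.

38·p = 1/15 ≈ 0.067; existence CERTIFIED by the union bound.


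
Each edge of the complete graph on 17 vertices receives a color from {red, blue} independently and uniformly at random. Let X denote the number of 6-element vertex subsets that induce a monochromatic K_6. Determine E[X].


Let X = Σ_S X_S over the C(17, 6) = 12376 subsets S of size 6, where X_S = 1 if the K_6 on S is monochromatic.
For a fixed S, the K_6 on S has C(6, 2) = 15 edges. P[all 15 edges red] = (1/2)^15, and likewise for blue, so P[monochromatic] = 2·(1/2)^15 = 2^{1 − 15} = 1/16384.
By linearity of expectation: E[X] = C(17, 6) · 2^{1 − 15} = 12376 · 1/16384 = 1547/2048.
Numerically: E[X] ≈ 0.755371.

E[X] = C(17,6)·2^(1−C(6,2)) = 1547/2048 ≈ 0.755371.


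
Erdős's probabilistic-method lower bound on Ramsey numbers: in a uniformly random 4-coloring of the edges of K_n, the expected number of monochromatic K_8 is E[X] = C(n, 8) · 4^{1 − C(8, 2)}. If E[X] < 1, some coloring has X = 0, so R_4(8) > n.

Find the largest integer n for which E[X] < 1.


We need C(n, 8) · 4^{1 − 28} < 1, i.e. C(n, 8) < 4^{28 − 1} = 18014398509481984.
Check values of n near the boundary:
  n = 406: C(406, 8) = 17082453897995850; 17082453897995850 < 18014398509481984? YES
  n = 407: C(407, 8) = 17424959239309050; 17424959239309050 < 18014398509481984? YES
  n = 408: C(408, 8) = 17773458424095231; 17773458424095231 < 18014398509481984? YES
  n = 409: C(409, 8) = 18128041135797879; 18128041135797879 < 18014398509481984? NO
  n = 410: C(410, 8) = 18488798173326195; 18488798173326195 < 18014398509481984? NO
  n = 411: C(411, 8) = 18855821462126715; 18855821462126715 < 18014398509481984? NO
The largest n with C(n, 8) < 18014398509481984 is n = 408 (where E[X] = 17773458424095231/18014398509481984 ≈ 0.9866). Hence R_4(8) > 408, i.e. R_4(8) ≥ 409.

Largest n = 408; hence R_4(8) > 408.


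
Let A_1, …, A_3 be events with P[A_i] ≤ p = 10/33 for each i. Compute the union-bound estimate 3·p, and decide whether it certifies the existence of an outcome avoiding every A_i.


Union bound: P[∪_{i=1}^{3} A_i] ≤ Σ_i P[A_i] ≤ 3·p = 3·(10/33) = 10/11.
Numerically: 10/11 ≈ 0.9090909.
Is 10/11 < 1? YES.
Since P[∪ A_i] ≤ 10/11 < 1, the complement has P[∩ A_i^c] ≥ 1 − 10/11 = 1/11 > 0, so some outcome avoids every A_i.

3·p = 10/11 ≈ 0.9090909; existence CERTIFIED by the union bound.
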